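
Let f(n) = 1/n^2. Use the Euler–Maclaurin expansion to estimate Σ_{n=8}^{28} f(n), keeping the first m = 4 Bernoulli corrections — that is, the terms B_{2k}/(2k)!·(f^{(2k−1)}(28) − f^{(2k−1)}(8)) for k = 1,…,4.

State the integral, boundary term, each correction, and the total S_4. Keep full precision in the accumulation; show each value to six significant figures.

The integral term ∫_8^28 1/x^2 dx = 0.0892857.
Boundary: ½(f(8) + f(28)) = ½(0.0156250 + 0.00127551) = 0.00845026.
So far: 0.0977360.
Correction k=1: B_{2}/2! · (f^{(1)}(28) − f^{(1)}(8)) = 1/12 · (-9.11079e-05 − (-0.00390625)) = 0.000317929.
Running total after k=1: 0.0980539.
Correction k=2: B_{4}/4! · (f^{(3)}(28) − f^{(3)}(8)) = −1/720 · (-1.39451e-06 − (-0.000732422)) = -1.01532e-06.
Running total after k=2: 0.0980529.
Correction k=3: B_{6}/6! · (f^{(5)}(28) − f^{(5)}(8)) = 1/30240 · (-5.33613e-08 − (-0.000343323)) = 1.13515e-08.
Running total after k=3: 0.0980529.
Correction k=4: B_{8}/8! · (f^{(7)}(28) − f^{(7)}(8)) = −1/1209600 · (-3.81152e-09 − (-0.000300407)) = -2.48350e-10.

S_4 ≈ 0.0980529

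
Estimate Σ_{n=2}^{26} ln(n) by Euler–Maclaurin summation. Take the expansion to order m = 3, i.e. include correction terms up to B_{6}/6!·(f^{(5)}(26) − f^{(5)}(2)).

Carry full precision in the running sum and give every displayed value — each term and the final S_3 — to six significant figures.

S_3 ≈ 61.2617

The integral term ∫_2^26 ln(x) dx = 59.3242.
Boundary: ½(f(2) + f(26)) = ½(0.693147 + 3.25810) = 1.97562.
Running total after boundary: 61.2998.
Correction k=1: B_{2}/2! · (f^{(1)}(26) − f^{(1)}(2)) = 1/12 · (0.0384615 − 0.500000) = -0.0384615.
Running total after k=1: 61.2614.
Correction k=2: B_{4}/4! · (f^{(3)}(26) − f^{(3)}(2)) = −1/720 · (0.000113792 − 0.250000) = 0.000347064.
Running total after k=2: 61.2617.
Correction k=3: B_{6}/6! · (f^{(5)}(26) − f^{(5)}(2)) = 1/30240 · (2.01997e-06 − 0.750000) = -2.48015e-05.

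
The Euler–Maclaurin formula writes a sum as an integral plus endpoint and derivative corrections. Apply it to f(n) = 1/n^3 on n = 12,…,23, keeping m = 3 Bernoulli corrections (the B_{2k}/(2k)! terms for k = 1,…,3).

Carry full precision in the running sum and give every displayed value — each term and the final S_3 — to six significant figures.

S_3 ≈ 0.00286863

The integral term ∫_12^23 1/x^3 dx = 0.00252704.
½[f(12) + f(23)] = ½[0.000578704 + 8.21895e-05] = 0.000330447.
Integral + boundary = 0.00285749.
Order-1 term: 1/12 · (-1.07204e-05 − (-0.000144676)) = 1.11630e-05.
Running total after k=1: 0.00286865.
Order-2 term: −1/720 · (-4.05307e-07 − (-2.00939e-05)) = -2.73452e-08.
Running total after k=2: 0.00286862.
Order-3 term: 1/30240 · (-3.21794e-08 − (-5.86071e-06)) = 1.92743e-10.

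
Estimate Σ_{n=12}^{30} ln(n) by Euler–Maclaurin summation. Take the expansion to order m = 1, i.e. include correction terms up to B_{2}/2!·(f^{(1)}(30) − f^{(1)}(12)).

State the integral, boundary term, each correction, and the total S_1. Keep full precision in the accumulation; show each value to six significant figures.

S_1 ≈ 57.1559

∫_12^30 ln(x) dx evaluates to 54.2170.
½[f(12) + f(30)] = ½[2.48491 + 3.40120] = 2.94305.
Running total after boundary: 57.1601.
Order-1 term: 1/12 · (0.0333333 − 0.0833333) = -0.00416667.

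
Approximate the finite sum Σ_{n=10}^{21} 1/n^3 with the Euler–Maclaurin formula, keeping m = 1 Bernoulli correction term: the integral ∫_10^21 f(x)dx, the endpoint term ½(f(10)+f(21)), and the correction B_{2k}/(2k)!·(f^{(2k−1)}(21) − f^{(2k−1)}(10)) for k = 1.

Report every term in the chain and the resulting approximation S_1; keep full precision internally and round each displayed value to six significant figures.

S_1 ≈ 0.00444392

Integral: ∫_10^21 1/x^3 dx = 0.00386621.
Endpoint term: (f(10) + f(21))/2 = (0.00100000 + 0.000107980)/2 = 0.000553990.
Integral + boundary = 0.00442020.
k=1: B_{2}/(2)! × [f^{(1)}(21) − f^{(1)}(10)] = 1/12 × (-1.54257e-05 − (-0.000300000)) = 2.37145e-05.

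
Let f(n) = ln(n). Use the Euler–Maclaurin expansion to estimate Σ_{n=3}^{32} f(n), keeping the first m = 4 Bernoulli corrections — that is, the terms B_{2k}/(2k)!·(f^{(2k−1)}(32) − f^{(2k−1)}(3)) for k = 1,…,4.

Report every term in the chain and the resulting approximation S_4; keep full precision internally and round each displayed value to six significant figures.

∫_3^32 ln(x) dx evaluates to 78.6077.
½[f(3) + f(32)] = ½[1.09861 + 3.46574] = 2.28217.
Integral + boundary = 80.8899.
Order-1 term: 1/12 · (0.0312500 − 0.333333) = -0.0251736.
Partial sum through k=1: 80.8647.
Order-2 term: −1/720 · (6.10352e-05 − 0.0740741) = 0.000102796.
Partial sum through k=2: 80.8648.
Order-3 term: 1/30240 · (7.15256e-07 − 0.0987654) = -3.26603e-06.
Partial sum through k=3: 80.8648.
Order-4 term: −1/1209600 · (2.09548e-08 − 0.329218) = 2.72171e-07.

S_4 ≈ 80.8648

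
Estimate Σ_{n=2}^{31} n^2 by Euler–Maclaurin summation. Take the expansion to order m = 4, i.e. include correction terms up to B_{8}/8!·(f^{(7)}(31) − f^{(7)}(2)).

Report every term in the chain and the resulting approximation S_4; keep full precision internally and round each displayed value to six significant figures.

S_4 ≈ 10415.0

Integral: ∫_2^31 x^2 dx = 9927.67.
½[f(2) + f(31)] = ½[4.00000 + 961.000] = 482.500.
So far: 10410.2.
k=1: B_{2}/(2)! × [f^{(1)}(31) − f^{(1)}(2)] = 1/12 × (62.0000 − 4.00000) = 4.83333.
Partial sum through k=1: 10415.0.
k=2: B_{4}/(4)! × [f^{(3)}(31) − f^{(3)}(2)] = −1/720 × (0.00000 − 0.00000) = 0.00000.
Partial sum through k=2: 10415.0.
k=3: B_{6}/(6)! × [f^{(5)}(31) − f^{(5)}(2)] = 1/30240 × (0.00000 − 0.00000) = 0.00000.
Partial sum through k=3: 10415.0.
k=4: B_{8}/(8)! × [f^{(7)}(31) − f^{(7)}(2)] = −1/1209600 × (0.00000 − 0.00000) = 0.00000.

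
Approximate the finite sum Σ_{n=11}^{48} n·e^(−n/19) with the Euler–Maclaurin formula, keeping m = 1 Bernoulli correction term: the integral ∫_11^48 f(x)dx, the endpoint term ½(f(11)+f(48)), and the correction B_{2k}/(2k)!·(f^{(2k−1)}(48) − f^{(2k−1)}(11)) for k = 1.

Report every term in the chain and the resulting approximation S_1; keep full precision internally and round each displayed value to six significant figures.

Integral: ∫_11^48 x·e^(−x/19) dx = 217.698.
Boundary: ½(f(11) + f(48)) = ½(6.16537 + 3.83775) = 5.00156.
So far: 222.700.
k=1: B_{2}/(2)! × [f^{(1)}(48) − f^{(1)}(11)] = 1/12 × (-0.122034 − 0.235995) = -0.0298357.

S_1 ≈ 222.670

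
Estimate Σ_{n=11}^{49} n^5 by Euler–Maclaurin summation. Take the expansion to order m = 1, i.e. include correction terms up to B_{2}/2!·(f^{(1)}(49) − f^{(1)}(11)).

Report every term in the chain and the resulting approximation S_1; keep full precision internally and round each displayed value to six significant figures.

S_1 ≈ 2.45030e+09

∫_11^49 x^5 dx evaluates to 2.30659e+09.
Boundary: ½(f(11) + f(49)) = ½(161051 + 2.82475e+08) = 1.41318e+08.
Running total after boundary: 2.44790e+09.
Order-1 term: 1/12 · (2.88240e+07 − 73205.0) = 2.39590e+06.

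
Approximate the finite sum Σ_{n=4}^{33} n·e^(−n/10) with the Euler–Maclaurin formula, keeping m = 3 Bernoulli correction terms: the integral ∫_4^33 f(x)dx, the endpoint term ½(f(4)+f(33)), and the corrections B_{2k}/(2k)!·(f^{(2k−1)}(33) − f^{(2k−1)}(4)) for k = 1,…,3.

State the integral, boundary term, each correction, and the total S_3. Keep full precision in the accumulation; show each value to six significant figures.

Integral: ∫_4^33 x·e^(−x/10) dx = 77.9850.
½[f(4) + f(33)] = ½[2.68128 + 1.21714] = 1.94921.
Running total after boundary: 79.9343.
Correction k=1: B_{2}/2! · (f^{(1)}(33) − f^{(1)}(4)) = 1/12 · (-0.0848313 − 0.402192) = -0.0405853.
Partial sum through k=1: 79.8937.
Correction k=2: B_{4}/4! · (f^{(3)}(33) − f^{(3)}(4)) = −1/720 · (-0.000110650 − 0.0174283) = 2.43597e-05.
Partial sum through k=2: 79.8937.
Correction k=3: B_{6}/6! · (f^{(5)}(33) − f^{(5)}(4)) = 1/30240 · (6.27014e-06 − 0.000308347) = -9.98932e-09.

S_3 ≈ 79.8937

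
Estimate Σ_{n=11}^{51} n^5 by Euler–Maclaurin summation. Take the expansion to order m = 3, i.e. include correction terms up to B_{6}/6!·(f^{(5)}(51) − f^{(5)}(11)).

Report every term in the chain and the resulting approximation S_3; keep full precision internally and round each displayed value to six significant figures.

∫_11^51 x^5 dx evaluates to 2.93242e+09.
½[f(11) + f(51)] = ½[161051 + 3.45025e+08] = 1.72593e+08.
So far: 3.10501e+09.
Correction k=1: B_{2}/2! · (f^{(1)}(51) − f^{(1)}(11)) = 1/12 · (3.38260e+07 − 73205.0) = 2.81273e+06.
Partial sum through k=1: 3.10783e+09.
Correction k=2: B_{4}/4! · (f^{(3)}(51) − f^{(3)}(11)) = −1/720 · (156060 − 7260.00) = -206.667.
Partial sum through k=2: 3.10783e+09.
Correction k=3: B_{6}/6! · (f^{(5)}(51) − f^{(5)}(11)) = 1/30240 · (120.000 − 120.000) = 0.00000.

S_3 ≈ 3.10783e+09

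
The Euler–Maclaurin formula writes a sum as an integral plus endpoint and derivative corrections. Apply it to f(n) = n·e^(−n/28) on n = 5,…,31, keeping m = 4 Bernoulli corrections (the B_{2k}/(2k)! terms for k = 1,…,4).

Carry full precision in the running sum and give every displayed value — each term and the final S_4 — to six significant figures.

S_4 ≈ 234.058

Integral: ∫_5^31 x·e^(−x/28) dx = 226.904.
½[f(5) + f(31)] = ½[4.18232 + 10.2456] = 7.21394.
So far: 234.118.
k=1: B_{2}/(2)! × [f^{(1)}(31) − f^{(1)}(5)] = 1/12 × (-0.0354109 − 0.687096) = -0.0602089.
Partial sum through k=1: 234.058.
k=2: B_{4}/(4)! × [f^{(3)}(31) − f^{(3)}(5)] = −1/720 × (0.000797950 − 0.00301024) = 3.07262e-06.
Partial sum through k=2: 234.058.
k=3: B_{6}/(6)! × [f^{(5)}(31) − f^{(5)}(5)] = 1/30240 × (2.09320e-06 − 6.56132e-06) = -1.47755e-10.
Partial sum through k=3: 234.058.
k=4: B_{8}/(8)! × [f^{(7)}(31) − f^{(7)}(5)] = −1/1209600 × (4.04158e-09 − 1.18406e-08) = 6.44762e-15.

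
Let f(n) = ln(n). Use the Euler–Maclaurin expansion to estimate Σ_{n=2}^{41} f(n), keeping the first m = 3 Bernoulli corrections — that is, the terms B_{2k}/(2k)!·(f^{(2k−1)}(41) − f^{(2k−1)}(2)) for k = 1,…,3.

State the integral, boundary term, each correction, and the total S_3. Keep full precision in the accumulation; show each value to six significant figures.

S_3 ≈ 114.034

∫_2^41 ln(x) dx evaluates to 111.870.
½[f(2) + f(41)] = ½[0.693147 + 3.71357] = 2.20336.
So far: 114.074.
k=1: B_{2}/(2)! × [f^{(1)}(41) − f^{(1)}(2)] = 1/12 × (0.0243902 − 0.500000) = -0.0396341.
Partial sum through k=1: 114.034.
k=2: B_{4}/(4)! × [f^{(3)}(41) − f^{(3)}(2)] = −1/720 × (2.90187e-05 − 0.250000) = 0.000347182.
Partial sum through k=2: 114.034.
k=3: B_{6}/(6)! × [f^{(5)}(41) − f^{(5)}(2)] = 1/30240 × (2.07153e-07 − 0.750000) = -2.48016e-05.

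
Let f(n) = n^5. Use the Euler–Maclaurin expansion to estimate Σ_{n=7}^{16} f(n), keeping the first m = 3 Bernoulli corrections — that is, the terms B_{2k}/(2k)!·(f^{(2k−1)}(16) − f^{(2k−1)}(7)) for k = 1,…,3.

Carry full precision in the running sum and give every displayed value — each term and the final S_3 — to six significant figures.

Integral: ∫_7^16 x^5 dx = 2.77659e+06.
½[f(7) + f(16)] = ½[16807.0 + 1.04858e+06] = 532692.
Integral + boundary = 3.30929e+06.
Correction k=1: B_{2}/2! · (f^{(1)}(16) − f^{(1)}(7)) = 1/12 · (327680 − 12005.0) = 26306.2.
After k=1: 3.33559e+06.
Correction k=2: B_{4}/4! · (f^{(3)}(16) − f^{(3)}(7)) = −1/720 · (15360.0 − 2940.00) = -17.2500.
After k=2: 3.33558e+06.
Correction k=3: B_{6}/6! · (f^{(5)}(16) − f^{(5)}(7)) = 1/30240 · (120.000 − 120.000) = 0.00000.

S_3 ≈ 3.33558e+06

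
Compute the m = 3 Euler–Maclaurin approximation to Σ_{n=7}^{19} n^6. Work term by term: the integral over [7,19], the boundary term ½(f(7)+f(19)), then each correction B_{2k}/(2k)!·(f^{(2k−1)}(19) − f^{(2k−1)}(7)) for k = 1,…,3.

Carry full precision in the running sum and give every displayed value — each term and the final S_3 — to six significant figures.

∫_7^19 x^6 dx evaluates to 1.27578e+08.
Boundary: ½(f(7) + f(19)) = ½(117649 + 4.70459e+07) = 2.35818e+07.
Running total after boundary: 1.51160e+08.
Correction k=1: B_{2}/2! · (f^{(1)}(19) − f^{(1)}(7)) = 1/12 · (1.48566e+07 − 100842) = 1.22965e+06.
Running total after k=1: 1.52390e+08.
Correction k=2: B_{4}/4! · (f^{(3)}(19) − f^{(3)}(7)) = −1/720 · (823080 − 41160.0) = -1086.00.
Running total after k=2: 1.52389e+08.
Correction k=3: B_{6}/6! · (f^{(5)}(19) − f^{(5)}(7)) = 1/30240 · (13680.0 − 5040.00) = 0.285714.

S_3 ≈ 1.52389e+08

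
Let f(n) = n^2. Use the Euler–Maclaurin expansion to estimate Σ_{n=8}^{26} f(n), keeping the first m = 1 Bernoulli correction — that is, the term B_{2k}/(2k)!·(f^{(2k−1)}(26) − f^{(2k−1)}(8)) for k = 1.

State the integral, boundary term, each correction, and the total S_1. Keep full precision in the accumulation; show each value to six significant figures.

S_1 ≈ 6061.00

Integral: ∫_8^26 x^2 dx = 5688.00.
Boundary: ½(f(8) + f(26)) = ½(64.0000 + 676.000) = 370.000.
So far: 6058.00.
Order-1 term: 1/12 · (52.0000 − 16.0000) = 3.00000.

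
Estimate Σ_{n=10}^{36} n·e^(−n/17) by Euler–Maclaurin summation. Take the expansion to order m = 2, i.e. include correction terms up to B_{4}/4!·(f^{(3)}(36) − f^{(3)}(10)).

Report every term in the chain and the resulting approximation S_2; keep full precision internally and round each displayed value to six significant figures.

∫_10^36 x·e^(−x/17) dx evaluates to 146.482.
Boundary: ½(f(10) + f(36)) = ½(5.55306 + 4.33132) = 4.94219.
Integral + boundary = 151.425.
Correction k=1: B_{2}/2! · (f^{(1)}(36) − f^{(1)}(10)) = 1/12 · (-0.134469 − 0.228656) = -0.0302604.
Running total after k=1: 151.394.
Correction k=2: B_{4}/4! · (f^{(3)}(36) − f^{(3)}(10)) = −1/720 · (0.000367335 − 0.00463415) = 5.92613e-06.

S_2 ≈ 151.394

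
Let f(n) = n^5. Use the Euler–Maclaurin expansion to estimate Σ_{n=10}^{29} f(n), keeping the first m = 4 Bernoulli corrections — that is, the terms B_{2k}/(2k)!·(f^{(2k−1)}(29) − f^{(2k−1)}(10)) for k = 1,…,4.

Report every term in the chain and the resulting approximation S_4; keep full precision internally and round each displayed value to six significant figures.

The integral term ∫_10^29 x^5 dx = 9.89706e+07.
Endpoint term: (f(10) + f(29))/2 = (100000 + 2.05111e+07)/2 = 1.03056e+07.
Integral + boundary = 1.09276e+08.
Correction k=1: B_{2}/2! · (f^{(1)}(29) − f^{(1)}(10)) = 1/12 · (3.53640e+06 − 50000.0) = 290534.
Partial sum through k=1: 1.09567e+08.
Correction k=2: B_{4}/4! · (f^{(3)}(29) − f^{(3)}(10)) = −1/720 · (50460.0 − 6000.00) = -61.7500.
Partial sum through k=2: 1.09567e+08.
Correction k=3: B_{6}/6! · (f^{(5)}(29) − f^{(5)}(10)) = 1/30240 · (120.000 − 120.000) = 0.00000.
Partial sum through k=3: 1.09567e+08.
Correction k=4: B_{8}/8! · (f^{(7)}(29) − f^{(7)}(10)) = −1/1209600 · (0.00000 − 0.00000) = 0.00000.

S_4 ≈ 1.09567e+08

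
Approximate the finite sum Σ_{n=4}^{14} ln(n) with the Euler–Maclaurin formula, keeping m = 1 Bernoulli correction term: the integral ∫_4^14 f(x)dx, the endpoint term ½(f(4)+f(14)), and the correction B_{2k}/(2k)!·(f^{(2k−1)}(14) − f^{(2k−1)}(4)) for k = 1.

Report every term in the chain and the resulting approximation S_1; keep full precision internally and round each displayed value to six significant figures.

S_1 ≈ 23.3994

Integral: ∫_4^14 ln(x) dx = 21.4016.
½[f(4) + f(14)] = ½[1.38629 + 2.63906] = 2.01268.
So far: 23.4143.
Correction k=1: B_{2}/2! · (f^{(1)}(14) − f^{(1)}(4)) = 1/12 · (0.0714286 − 0.250000) = -0.0148810.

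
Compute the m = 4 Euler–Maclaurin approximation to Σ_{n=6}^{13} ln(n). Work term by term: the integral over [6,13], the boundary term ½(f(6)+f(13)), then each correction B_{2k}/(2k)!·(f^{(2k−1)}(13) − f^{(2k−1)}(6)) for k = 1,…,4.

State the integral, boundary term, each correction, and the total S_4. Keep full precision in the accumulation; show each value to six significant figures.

S_4 ≈ 17.7647

∫_6^13 ln(x) dx evaluates to 15.5938.
Boundary: ½(f(6) + f(13)) = ½(1.79176 + 2.56495) = 2.17835.
Integral + boundary = 17.7721.
Order-1 term: 1/12 · (0.0769231 − 0.166667) = -0.00747863.
After k=1: 17.7647.
Order-2 term: −1/720 · (0.000910332 − 0.00925926) = 1.15957e-05.
After k=2: 17.7647.
Order-3 term: 1/30240 · (6.46390e-05 − 0.00308642) = -9.99266e-08.
After k=3: 17.7647.
Order-4 term: −1/1209600 · (1.14744e-05 − 0.00257202) = 2.11685e-09.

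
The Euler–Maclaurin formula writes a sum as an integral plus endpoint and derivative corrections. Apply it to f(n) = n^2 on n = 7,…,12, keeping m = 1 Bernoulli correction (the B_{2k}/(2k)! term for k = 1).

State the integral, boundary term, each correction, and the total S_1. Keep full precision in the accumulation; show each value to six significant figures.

The integral term ∫_7^12 x^2 dx = 461.667.
Endpoint term: (f(7) + f(12))/2 = (49.0000 + 144.000)/2 = 96.5000.
So far: 558.167.
k=1: B_{2}/(2)! × [f^{(1)}(12) − f^{(1)}(7)] = 1/12 × (24.0000 − 14.0000) = 0.833333.

S_1 ≈ 559.000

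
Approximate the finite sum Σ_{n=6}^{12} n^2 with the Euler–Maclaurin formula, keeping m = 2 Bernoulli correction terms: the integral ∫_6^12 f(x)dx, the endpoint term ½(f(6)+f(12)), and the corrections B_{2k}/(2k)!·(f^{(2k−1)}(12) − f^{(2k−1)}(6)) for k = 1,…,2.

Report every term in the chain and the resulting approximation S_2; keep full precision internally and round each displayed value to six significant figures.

∫_6^12 x^2 dx evaluates to 504.000.
Endpoint term: (f(6) + f(12))/2 = (36.0000 + 144.000)/2 = 90.0000.
So far: 594.000.
Correction k=1: B_{2}/2! · (f^{(1)}(12) − f^{(1)}(6)) = 1/12 · (24.0000 − 12.0000) = 1.00000.
After k=1: 595.000.
Correction k=2: B_{4}/4! · (f^{(3)}(12) − f^{(3)}(6)) = −1/720 · (0.00000 − 0.00000) = 0.00000.

S_2 ≈ 595.000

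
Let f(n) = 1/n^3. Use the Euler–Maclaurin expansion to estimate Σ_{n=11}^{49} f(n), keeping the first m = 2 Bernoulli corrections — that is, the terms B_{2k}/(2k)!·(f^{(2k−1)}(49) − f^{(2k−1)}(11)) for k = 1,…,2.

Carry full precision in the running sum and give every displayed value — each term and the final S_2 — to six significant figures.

S_2 ≈ 0.00432088

∫_11^49 1/x^3 dx evaluates to 0.00392398.
Endpoint term: (f(11) + f(49))/2 = (0.000751315 + 8.49986e-06)/2 = 0.000379907.
Running total after boundary: 0.00430389.
k=1: B_{2}/(2)! × [f^{(1)}(49) − f^{(1)}(11)] = 1/12 × (-5.20400e-07 − (-0.000204904)) = 1.70320e-05.
Running total after k=1: 0.00432092.
k=2: B_{4}/(4)! × [f^{(3)}(49) − f^{(3)}(11)] = −1/720 × (-4.33486e-09 − (-3.38684e-05)) = -4.70335e-08.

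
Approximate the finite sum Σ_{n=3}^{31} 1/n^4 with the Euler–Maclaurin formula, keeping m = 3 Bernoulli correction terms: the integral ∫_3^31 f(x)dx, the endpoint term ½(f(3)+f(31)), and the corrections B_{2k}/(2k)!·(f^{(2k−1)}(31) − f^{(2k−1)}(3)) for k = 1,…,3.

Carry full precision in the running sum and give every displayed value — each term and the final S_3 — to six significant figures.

Integral: ∫_3^31 1/x^4 dx = 0.0123345.
Endpoint term: (f(3) + f(31))/2 = (0.0123457 + 1.08281e-06)/2 = 0.00617338.
Running total after boundary: 0.0185079.
Correction k=1: B_{2}/2! · (f^{(1)}(31) − f^{(1)}(3)) = 1/12 · (-1.39718e-07 − (-0.0164609)) = 0.00137173.
Partial sum through k=1: 0.0198796.
Correction k=2: B_{4}/4! · (f^{(3)}(31) − f^{(3)}(3)) = −1/720 · (-4.36164e-09 − (-0.0548697)) = -7.62079e-05.
Partial sum through k=2: 0.0198034.
Correction k=3: B_{6}/6! · (f^{(5)}(31) − f^{(5)}(3)) = 1/30240 · (-2.54164e-10 − (-0.341411)) = 1.12901e-05.

S_3 ≈ 0.0198147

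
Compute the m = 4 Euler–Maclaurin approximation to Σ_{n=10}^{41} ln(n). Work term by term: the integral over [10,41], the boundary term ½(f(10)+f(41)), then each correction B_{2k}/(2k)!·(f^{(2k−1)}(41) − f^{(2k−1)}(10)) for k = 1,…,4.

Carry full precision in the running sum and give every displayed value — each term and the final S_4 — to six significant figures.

∫_10^41 ln(x) dx evaluates to 98.2306.
½[f(10) + f(41)] = ½[2.30259 + 3.71357] = 3.00808.
So far: 101.239.
k=1: B_{2}/(2)! × [f^{(1)}(41) − f^{(1)}(10)] = 1/12 × (0.0243902 − 0.100000) = -0.00630081.
After k=1: 101.232.
k=2: B_{4}/(4)! × [f^{(3)}(41) − f^{(3)}(10)] = −1/720 × (2.90187e-05 − 0.00200000) = 2.73747e-06.
After k=2: 101.232.
k=3: B_{6}/(6)! × [f^{(5)}(41) − f^{(5)}(10)] = 1/30240 × (2.07153e-07 − 0.000240000) = -7.92966e-09.
After k=3: 101.232.
k=4: B_{8}/(8)! × [f^{(7)}(41) − f^{(7)}(10)] = −1/1209600 × (3.69697e-09 − 7.20000e-05) = 5.95208e-11.

S_4 ≈ 101.232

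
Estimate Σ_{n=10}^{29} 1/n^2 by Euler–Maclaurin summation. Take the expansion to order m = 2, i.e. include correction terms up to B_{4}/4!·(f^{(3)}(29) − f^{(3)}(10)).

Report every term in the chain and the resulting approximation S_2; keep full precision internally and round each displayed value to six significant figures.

S_2 ≈ 0.0712713

Integral: ∫_10^29 1/x^2 dx = 0.0655172.
Boundary: ½(f(10) + f(29)) = ½(0.0100000 + 0.00118906) = 0.00559453.
So far: 0.0711118.
Order-1 term: 1/12 · (-8.20042e-05 − (-0.00200000)) = 0.000159833.
After k=1: 0.0712716.
Order-2 term: −1/720 · (-1.17010e-06 − (-0.000240000)) = -3.31708e-07.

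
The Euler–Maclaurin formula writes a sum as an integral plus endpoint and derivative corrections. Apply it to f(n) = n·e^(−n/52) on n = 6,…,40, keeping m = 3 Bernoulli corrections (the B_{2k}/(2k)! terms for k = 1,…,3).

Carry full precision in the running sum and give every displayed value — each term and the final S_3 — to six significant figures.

The integral term ∫_6^40 x·e^(−x/52) dx = 470.567.
Boundary: ½(f(6) + f(40)) = ½(5.34614 + 18.5348) = 11.9405.
Integral + boundary = 482.508.
Order-1 term: 1/12 · (0.106931 − 0.788213) = -0.0567735.
After k=1: 482.451.
Order-2 term: −1/720 · (0.000382274 − 0.000950540) = 7.89257e-07.
After k=2: 482.451.
Order-3 term: 1/30240 · (2.68123e-07 − 5.95259e-07) = -1.08180e-11.

S_3 ≈ 482.451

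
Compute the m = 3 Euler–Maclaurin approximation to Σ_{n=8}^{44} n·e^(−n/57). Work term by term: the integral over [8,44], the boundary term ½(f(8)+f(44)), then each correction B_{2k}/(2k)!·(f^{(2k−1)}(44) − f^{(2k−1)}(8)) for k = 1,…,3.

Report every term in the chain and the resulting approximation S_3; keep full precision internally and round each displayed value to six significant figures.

∫_8^44 x·e^(−x/57) dx evaluates to 559.415.
½[f(8) + f(44)] = ½[6.95243 + 20.3333] = 13.6429.
Running total after boundary: 573.058.
Correction k=1: B_{2}/2! · (f^{(1)}(44) − f^{(1)}(8)) = 1/12 · (0.105396 − 0.747081) = -0.0534737.
After k=1: 573.005.
Correction k=2: B_{4}/4! · (f^{(3)}(44) − f^{(3)}(8)) = −1/720 · (0.000316909 − 0.000764908) = 6.22222e-07.
After k=2: 573.005.
Correction k=3: B_{6}/6! · (f^{(5)}(44) − f^{(5)}(8)) = 1/30240 · (1.85096e-07 − 4.00085e-07) = -7.10940e-12.

S_3 ≈ 573.005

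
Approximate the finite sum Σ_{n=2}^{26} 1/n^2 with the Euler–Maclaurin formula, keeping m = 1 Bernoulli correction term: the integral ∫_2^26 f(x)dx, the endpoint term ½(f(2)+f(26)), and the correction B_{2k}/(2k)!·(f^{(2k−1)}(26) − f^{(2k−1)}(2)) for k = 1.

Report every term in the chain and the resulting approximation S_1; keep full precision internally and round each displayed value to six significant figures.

Integral: ∫_2^26 1/x^2 dx = 0.461538.
½[f(2) + f(26)] = ½[0.250000 + 0.00147929] = 0.125740.
Running total after boundary: 0.587278.
Correction k=1: B_{2}/2! · (f^{(1)}(26) − f^{(1)}(2)) = 1/12 · (-0.000113792 − (-0.250000)) = 0.0208239.

S_1 ≈ 0.608102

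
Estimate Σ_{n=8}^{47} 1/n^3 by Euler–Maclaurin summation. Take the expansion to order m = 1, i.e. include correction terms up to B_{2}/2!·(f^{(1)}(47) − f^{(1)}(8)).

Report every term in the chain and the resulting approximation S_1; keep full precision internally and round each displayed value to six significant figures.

S_1 ≈ 0.00862852

Integral: ∫_8^47 1/x^3 dx = 0.00758615.
Endpoint term: (f(8) + f(47))/2 = (0.00195312 + 9.63178e-06)/2 = 0.000981378.
Integral + boundary = 0.00856753.
Order-1 term: 1/12 · (-6.14794e-07 − (-0.000732422)) = 6.09839e-05.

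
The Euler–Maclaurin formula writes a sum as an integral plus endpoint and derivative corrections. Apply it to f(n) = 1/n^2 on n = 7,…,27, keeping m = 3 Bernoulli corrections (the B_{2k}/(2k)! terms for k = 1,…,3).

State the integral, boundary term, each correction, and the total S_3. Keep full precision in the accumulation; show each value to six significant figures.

∫_7^27 1/x^2 dx evaluates to 0.105820.
Endpoint term: (f(7) + f(27))/2 = (0.0204082 + 0.00137174)/2 = 0.0108900.
Running total after boundary: 0.116710.
k=1: B_{2}/(2)! × [f^{(1)}(27) − f^{(1)}(7)] = 1/12 × (-0.000101611 − (-0.00583090)) = 0.000477441.
Partial sum through k=1: 0.117187.
k=2: B_{4}/(4)! × [f^{(3)}(27) − f^{(3)}(7)] = −1/720 × (-1.67260e-06 − (-0.00142798)) = -1.98098e-06.
Partial sum through k=2: 0.117186.
k=3: B_{6}/(6)! × [f^{(5)}(27) − f^{(5)}(7)] = 1/30240 × (-6.88313e-08 − (-0.000874271)) = 2.89088e-08.

S_3 ≈ 0.117186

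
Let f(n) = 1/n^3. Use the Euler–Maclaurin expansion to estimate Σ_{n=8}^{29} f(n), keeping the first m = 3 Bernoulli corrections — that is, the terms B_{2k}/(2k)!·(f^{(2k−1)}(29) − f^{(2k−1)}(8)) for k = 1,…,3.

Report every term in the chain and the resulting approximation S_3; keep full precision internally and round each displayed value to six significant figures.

S_3 ≈ 0.00827540

Integral: ∫_8^29 1/x^3 dx = 0.00721797.
½[f(8) + f(29)] = ½[0.00195312 + 4.10021e-05] = 0.000997064.
So far: 0.00821503.
Correction k=1: B_{2}/2! · (f^{(1)}(29) − f^{(1)}(8)) = 1/12 · (-4.24160e-06 − (-0.000732422)) = 6.06817e-05.
After k=1: 0.00827571.
Correction k=2: B_{4}/4! · (f^{(3)}(29) − f^{(3)}(8)) = −1/720 · (-1.00870e-07 − (-0.000228882)) = -3.17751e-07.
After k=2: 0.00827540.
Correction k=3: B_{6}/6! · (f^{(5)}(29) − f^{(5)}(8)) = 1/30240 · (-5.03752e-09 − (-0.000150204)) = 4.96689e-09.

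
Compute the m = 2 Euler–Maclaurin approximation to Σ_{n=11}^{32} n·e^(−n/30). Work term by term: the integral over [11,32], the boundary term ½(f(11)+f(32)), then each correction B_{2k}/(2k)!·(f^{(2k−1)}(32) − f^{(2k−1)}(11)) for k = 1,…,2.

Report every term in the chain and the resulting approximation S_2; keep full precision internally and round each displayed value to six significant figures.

S_2 ≈ 221.594

∫_11^32 x·e^(−x/30) dx evaluates to 212.314.
Endpoint term: (f(11) + f(32))/2 = (7.62345 + 11.0129)/2 = 9.31818.
Integral + boundary = 221.632.
Order-1 term: 1/12 · (-0.0229436 − 0.438926) = -0.0384891.
Running total after k=1: 221.594.
Order-2 term: −1/720 · (0.000739293 − 0.00202779) = 1.78957e-06.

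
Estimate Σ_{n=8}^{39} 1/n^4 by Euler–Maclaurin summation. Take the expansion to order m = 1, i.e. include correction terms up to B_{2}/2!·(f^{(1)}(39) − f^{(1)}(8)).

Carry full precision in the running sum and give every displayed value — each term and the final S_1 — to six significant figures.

S_1 ≈ 0.000777878

The integral term ∫_8^39 1/x^4 dx = 0.000645422.
Boundary: ½(f(8) + f(39)) = ½(0.000244141 + 4.32257e-07) = 0.000122286.
Integral + boundary = 0.000767709.
Correction k=1: B_{2}/2! · (f^{(1)}(39) − f^{(1)}(8)) = 1/12 · (-4.43340e-08 − (-0.000122070)) = 1.01688e-05.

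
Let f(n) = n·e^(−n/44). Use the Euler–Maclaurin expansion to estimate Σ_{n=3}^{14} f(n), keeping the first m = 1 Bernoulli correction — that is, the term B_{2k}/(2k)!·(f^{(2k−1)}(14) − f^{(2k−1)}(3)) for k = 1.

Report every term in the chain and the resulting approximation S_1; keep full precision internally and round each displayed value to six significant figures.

S_1 ≈ 81.6569

∫_3^14 x·e^(−x/44) dx evaluates to 75.1947.
½[f(3) + f(14)] = ½[2.80227 + 10.1846] = 6.49343.
Running total after boundary: 81.6881.
Correction k=1: B_{2}/2! · (f^{(1)}(14) − f^{(1)}(3)) = 1/12 · (0.496003 − 0.870403) = -0.0312000.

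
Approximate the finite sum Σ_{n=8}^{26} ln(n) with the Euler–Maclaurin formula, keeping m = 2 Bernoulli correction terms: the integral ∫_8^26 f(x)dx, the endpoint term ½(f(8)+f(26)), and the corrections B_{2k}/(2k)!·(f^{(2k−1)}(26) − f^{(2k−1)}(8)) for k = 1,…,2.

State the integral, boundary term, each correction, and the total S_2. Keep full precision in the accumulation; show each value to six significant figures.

S_2 ≈ 52.7365

The integral term ∫_8^26 ln(x) dx = 50.0750.
Endpoint term: (f(8) + f(26))/2 = (2.07944 + 3.25810)/2 = 2.66877.
So far: 52.7437.
k=1: B_{2}/(2)! × [f^{(1)}(26) − f^{(1)}(8)] = 1/12 × (0.0384615 − 0.125000) = -0.00721154.
After k=1: 52.7365.
k=2: B_{4}/(4)! × [f^{(3)}(26) − f^{(3)}(8)] = −1/720 × (0.000113792 − 0.00390625) = 5.26730e-06.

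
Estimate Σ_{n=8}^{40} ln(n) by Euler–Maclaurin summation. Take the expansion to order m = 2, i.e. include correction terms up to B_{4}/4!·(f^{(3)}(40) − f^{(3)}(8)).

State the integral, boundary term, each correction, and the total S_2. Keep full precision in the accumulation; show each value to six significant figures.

The integral term ∫_8^40 ln(x) dx = 98.9196.
½[f(8) + f(40)] = ½[2.07944 + 3.68888] = 2.88416.
Running total after boundary: 101.804.
k=1: B_{2}/(2)! × [f^{(1)}(40) − f^{(1)}(8)] = 1/12 × (0.0250000 − 0.125000) = -0.00833333.
Partial sum through k=1: 101.795.
k=2: B_{4}/(4)! × [f^{(3)}(40) − f^{(3)}(8)] = −1/720 × (3.12500e-05 − 0.00390625) = 5.38194e-06.

S_2 ≈ 101.795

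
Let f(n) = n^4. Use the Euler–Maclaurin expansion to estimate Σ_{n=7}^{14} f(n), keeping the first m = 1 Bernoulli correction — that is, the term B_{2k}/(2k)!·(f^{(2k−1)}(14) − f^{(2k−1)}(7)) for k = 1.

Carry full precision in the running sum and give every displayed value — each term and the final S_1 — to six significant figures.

∫_7^14 x^4 dx evaluates to 104203.
½[f(7) + f(14)] = ½[2401.00 + 38416.0] = 20408.5.
Running total after boundary: 124612.
Correction k=1: B_{2}/2! · (f^{(1)}(14) − f^{(1)}(7)) = 1/12 · (10976.0 − 1372.00) = 800.333.

S_1 ≈ 125412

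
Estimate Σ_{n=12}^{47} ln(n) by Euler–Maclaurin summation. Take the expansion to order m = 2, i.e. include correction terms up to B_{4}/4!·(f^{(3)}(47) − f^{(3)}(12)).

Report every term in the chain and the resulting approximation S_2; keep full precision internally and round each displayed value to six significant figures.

S_2 ≈ 119.300

The integral term ∫_12^47 ln(x) dx = 116.138.
½[f(12) + f(47)] = ½[2.48491 + 3.85015] = 3.16753.
Integral + boundary = 119.306.
Correction k=1: B_{2}/2! · (f^{(1)}(47) − f^{(1)}(12)) = 1/12 · (0.0212766 − 0.0833333) = -0.00517139.
Partial sum through k=1: 119.300.
Correction k=2: B_{4}/4! · (f^{(3)}(47) − f^{(3)}(12)) = −1/720 · (1.92636e-05 − 0.00115741) = 1.58076e-06.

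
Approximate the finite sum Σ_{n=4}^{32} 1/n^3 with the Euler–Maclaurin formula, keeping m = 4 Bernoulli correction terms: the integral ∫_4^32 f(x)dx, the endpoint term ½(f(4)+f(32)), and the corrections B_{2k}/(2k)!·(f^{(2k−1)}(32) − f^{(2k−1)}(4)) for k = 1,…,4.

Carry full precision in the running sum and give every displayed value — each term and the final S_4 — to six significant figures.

∫_4^32 1/x^3 dx evaluates to 0.0307617.
Endpoint term: (f(4) + f(32))/2 = (0.0156250 + 3.05176e-05)/2 = 0.00782776.
So far: 0.0385895.
Order-1 term: 1/12 · (-2.86102e-06 − (-0.0117188)) = 0.000976324.
Running total after k=1: 0.0395658.
Order-2 term: −1/720 · (-5.58794e-08 − (-0.0146484)) = -2.03450e-05.
Running total after k=2: 0.0395455.
Order-3 term: 1/30240 · (-2.29193e-09 − (-0.0384521)) = 1.27157e-06.
Running total after k=3: 0.0395467.
Order-4 term: −1/1209600 · (-1.61151e-10 − (-0.173035)) = -1.43051e-07.

S_4 ≈ 0.0395466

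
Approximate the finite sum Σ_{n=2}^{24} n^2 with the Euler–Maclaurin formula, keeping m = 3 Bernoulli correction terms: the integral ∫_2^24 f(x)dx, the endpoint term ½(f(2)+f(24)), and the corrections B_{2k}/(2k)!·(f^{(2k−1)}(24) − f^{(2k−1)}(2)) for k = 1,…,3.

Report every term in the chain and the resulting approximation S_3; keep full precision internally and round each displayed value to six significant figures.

The integral term ∫_2^24 x^2 dx = 4605.33.
Boundary: ½(f(2) + f(24)) = ½(4.00000 + 576.000) = 290.000.
Integral + boundary = 4895.33.
Order-1 term: 1/12 · (48.0000 − 4.00000) = 3.66667.
Running total after k=1: 4899.00.
Order-2 term: −1/720 · (0.00000 − 0.00000) = 0.00000.
Running total after k=2: 4899.00.
Order-3 term: 1/30240 · (0.00000 − 0.00000) = 0.00000.

S_3 ≈ 4899.00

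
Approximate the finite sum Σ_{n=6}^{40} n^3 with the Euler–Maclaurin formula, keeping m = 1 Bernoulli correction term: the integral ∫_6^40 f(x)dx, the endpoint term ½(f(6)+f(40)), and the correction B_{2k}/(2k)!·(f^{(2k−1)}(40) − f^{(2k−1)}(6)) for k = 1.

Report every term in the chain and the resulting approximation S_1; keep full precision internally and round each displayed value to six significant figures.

S_1 ≈ 672175

Integral: ∫_6^40 x^3 dx = 639676.
½[f(6) + f(40)] = ½[216.000 + 64000.0] = 32108.0.
Integral + boundary = 671784.
Correction k=1: B_{2}/2! · (f^{(1)}(40) − f^{(1)}(6)) = 1/12 · (4800.00 − 108.000) = 391.000.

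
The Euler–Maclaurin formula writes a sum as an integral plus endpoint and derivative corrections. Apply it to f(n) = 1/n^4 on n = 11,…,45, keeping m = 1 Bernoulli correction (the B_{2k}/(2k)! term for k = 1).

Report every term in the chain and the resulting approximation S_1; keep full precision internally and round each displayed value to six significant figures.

∫_11^45 1/x^4 dx evaluates to 0.000246780.
½[f(11) + f(45)] = ½[6.83013e-05 + 2.43865e-07] = 3.42726e-05.
Running total after boundary: 0.000281053.
Correction k=1: B_{2}/2! · (f^{(1)}(45) − f^{(1)}(11)) = 1/12 · (-2.16769e-08 − (-2.48369e-05)) = 2.06793e-06.

S_1 ≈ 0.000283121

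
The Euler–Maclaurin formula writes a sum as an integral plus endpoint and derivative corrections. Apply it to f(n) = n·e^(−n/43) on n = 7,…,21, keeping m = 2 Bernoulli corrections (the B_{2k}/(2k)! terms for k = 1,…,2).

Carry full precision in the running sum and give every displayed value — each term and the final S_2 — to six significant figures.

∫_7^21 x·e^(−x/43) dx evaluates to 138.309.
Boundary: ½(f(7) + f(21)) = ½(5.94838 + 12.8861) = 9.41725.
Integral + boundary = 147.726.
Order-1 term: 1/12 · (0.313947 − 0.711435) = -0.0331239.
Running total after k=1: 147.693.
Order-2 term: −1/720 · (0.000833530 − 0.00130393) = 6.53338e-07.

S_2 ≈ 147.693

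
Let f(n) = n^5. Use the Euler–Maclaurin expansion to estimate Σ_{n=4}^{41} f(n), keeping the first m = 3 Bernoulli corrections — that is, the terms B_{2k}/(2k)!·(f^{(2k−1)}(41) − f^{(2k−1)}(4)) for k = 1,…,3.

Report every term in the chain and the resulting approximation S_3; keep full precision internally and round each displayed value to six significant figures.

S_3 ≈ 8.50789e+08

∫_4^41 x^5 dx evaluates to 7.91683e+08.
Boundary: ½(f(4) + f(41)) = ½(1024.00 + 1.15856e+08) = 5.79286e+07.
Integral + boundary = 8.49612e+08.
k=1: B_{2}/(2)! × [f^{(1)}(41) − f^{(1)}(4)] = 1/12 × (1.41288e+07 − 1280.00) = 1.17729e+06.
After k=1: 8.50789e+08.
k=2: B_{4}/(4)! × [f^{(3)}(41) − f^{(3)}(4)] = −1/720 × (100860 − 960.000) = -138.750.
After k=2: 8.50789e+08.
k=3: B_{6}/(6)! × [f^{(5)}(41) − f^{(5)}(4)] = 1/30240 × (120.000 − 120.000) = 0.00000.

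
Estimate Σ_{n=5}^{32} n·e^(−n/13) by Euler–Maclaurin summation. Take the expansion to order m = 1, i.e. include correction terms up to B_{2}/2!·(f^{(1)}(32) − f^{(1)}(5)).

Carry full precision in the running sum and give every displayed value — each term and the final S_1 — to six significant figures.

S_1 ≈ 112.405

∫_5^32 x·e^(−x/13) dx evaluates to 109.384.
½[f(5) + f(32)] = ½[3.40356 + 2.72972] = 3.06664.
Running total after boundary: 112.451.
Order-1 term: 1/12 · (-0.124675 − 0.418900) = -0.0452979.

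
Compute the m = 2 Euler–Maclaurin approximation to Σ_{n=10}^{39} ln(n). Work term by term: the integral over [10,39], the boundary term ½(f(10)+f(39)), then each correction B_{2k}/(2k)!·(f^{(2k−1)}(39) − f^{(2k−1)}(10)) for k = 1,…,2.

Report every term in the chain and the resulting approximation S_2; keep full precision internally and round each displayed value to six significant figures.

The integral term ∫_10^39 ln(x) dx = 90.8531.
½[f(10) + f(39)] = ½[2.30259 + 3.66356] = 2.98307.
Integral + boundary = 93.8361.
Correction k=1: B_{2}/2! · (f^{(1)}(39) − f^{(1)}(10)) = 1/12 · (0.0256410 − 0.100000) = -0.00619658.
After k=1: 93.8299.
Correction k=2: B_{4}/4! · (f^{(3)}(39) − f^{(3)}(10)) = −1/720 · (3.37160e-05 − 0.00200000) = 2.73095e-06.

S_2 ≈ 93.8299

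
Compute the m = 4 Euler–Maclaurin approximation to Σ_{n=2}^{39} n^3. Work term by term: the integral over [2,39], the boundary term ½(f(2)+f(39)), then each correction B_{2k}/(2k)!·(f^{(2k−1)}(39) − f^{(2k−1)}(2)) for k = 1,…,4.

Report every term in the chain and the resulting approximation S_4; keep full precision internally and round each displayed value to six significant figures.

∫_2^39 x^3 dx evaluates to 578356.
½[f(2) + f(39)] = ½[8.00000 + 59319.0] = 29663.5.
Running total after boundary: 608020.
Correction k=1: B_{2}/2! · (f^{(1)}(39) − f^{(1)}(2)) = 1/12 · (4563.00 − 12.0000) = 379.250.
Partial sum through k=1: 608399.
Correction k=2: B_{4}/4! · (f^{(3)}(39) − f^{(3)}(2)) = −1/720 · (6.00000 − 6.00000) = 0.00000.
Partial sum through k=2: 608399.
Correction k=3: B_{6}/6! · (f^{(5)}(39) − f^{(5)}(2)) = 1/30240 · (0.00000 − 0.00000) = 0.00000.
Partial sum through k=3: 608399.
Correction k=4: B_{8}/8! · (f^{(7)}(39) − f^{(7)}(2)) = −1/1209600 · (0.00000 − 0.00000) = 0.00000.

S_4 ≈ 608399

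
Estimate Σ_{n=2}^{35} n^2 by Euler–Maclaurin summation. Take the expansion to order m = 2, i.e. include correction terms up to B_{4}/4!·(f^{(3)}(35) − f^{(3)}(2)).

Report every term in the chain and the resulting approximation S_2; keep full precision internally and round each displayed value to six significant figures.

∫_2^35 x^2 dx evaluates to 14289.0.
Endpoint term: (f(2) + f(35))/2 = (4.00000 + 1225.00)/2 = 614.500.
Integral + boundary = 14903.5.
Order-1 term: 1/12 · (70.0000 − 4.00000) = 5.50000.
Partial sum through k=1: 14909.0.
Order-2 term: −1/720 · (0.00000 − 0.00000) = 0.00000.

S_2 ≈ 14909.0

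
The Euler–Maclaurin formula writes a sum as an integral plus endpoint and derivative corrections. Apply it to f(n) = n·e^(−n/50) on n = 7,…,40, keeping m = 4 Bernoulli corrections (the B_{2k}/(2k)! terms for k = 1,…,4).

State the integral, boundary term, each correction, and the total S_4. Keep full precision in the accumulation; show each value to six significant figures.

S_4 ≈ 467.665

Integral: ∫_7^40 x·e^(−x/50) dx = 455.691.
Boundary: ½(f(7) + f(40)) = ½(6.08551 + 17.9732) = 12.0293.
Integral + boundary = 467.720.
Order-1 term: 1/12 · (0.0898658 − 0.747648) = -0.0548152.
Running total after k=1: 467.665.
Order-2 term: −1/720 · (0.000395409 − 0.000994546) = 8.32134e-07.
Running total after k=2: 467.665.
Order-3 term: 1/30240 · (3.01949e-07 − 6.76013e-07) = -1.23698e-11.
Running total after k=3: 467.665.
Order-4 term: −1/1209600 · (1.78294e-10 − 3.81683e-10) = 1.68146e-16.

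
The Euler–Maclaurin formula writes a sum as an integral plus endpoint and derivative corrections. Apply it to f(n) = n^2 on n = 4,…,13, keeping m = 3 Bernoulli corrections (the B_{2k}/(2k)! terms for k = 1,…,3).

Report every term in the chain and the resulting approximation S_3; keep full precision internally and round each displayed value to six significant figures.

S_3 ≈ 805.000

∫_4^13 x^2 dx evaluates to 711.000.
Endpoint term: (f(4) + f(13))/2 = (16.0000 + 169.000)/2 = 92.5000.
So far: 803.500.
k=1: B_{2}/(2)! × [f^{(1)}(13) − f^{(1)}(4)] = 1/12 × (26.0000 − 8.00000) = 1.50000.
Running total after k=1: 805.000.
k=2: B_{4}/(4)! × [f^{(3)}(13) − f^{(3)}(4)] = −1/720 × (0.00000 − 0.00000) = 0.00000.
Running total after k=2: 805.000.
k=3: B_{6}/(6)! × [f^{(5)}(13) − f^{(5)}(4)] = 1/30240 × (0.00000 − 0.00000) = 0.00000.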